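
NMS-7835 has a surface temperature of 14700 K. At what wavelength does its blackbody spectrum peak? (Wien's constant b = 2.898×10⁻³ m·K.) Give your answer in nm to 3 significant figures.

197 nm

λ_max = b/T = 2.898×10⁻³ / 14700 = 1.97×10^-7 m = 197.1 nm.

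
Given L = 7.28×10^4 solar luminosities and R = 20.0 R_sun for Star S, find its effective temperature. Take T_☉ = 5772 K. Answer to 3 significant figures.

2.12×10^4 K

T/T_☉ = (L/L_☉)^(1/4) / (R/R_☉)^(1/2)
T = 5772 × (7.28×10^4)^(1/4) / √(20.0) = 5772 × 16.43 / 4.472 = 2.120×10^4 K.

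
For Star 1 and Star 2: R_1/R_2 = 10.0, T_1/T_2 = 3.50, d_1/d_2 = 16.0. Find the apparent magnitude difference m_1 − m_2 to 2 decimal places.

L_1/L_2 = (10.0)²(3.50)⁴ = 1.501×10^4.
F_1/F_2 = (L_1/L_2)/(d_1/d_2)² = 1.501×10^4/256.0 = 58.62.
m_1 − m_2 = −2.5 log₁₀(58.62) = -4.42.

-4.42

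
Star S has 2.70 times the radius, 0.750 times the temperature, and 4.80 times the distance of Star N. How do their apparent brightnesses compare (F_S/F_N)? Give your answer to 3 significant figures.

L_S/L_N = (R_S/R_N)²(T_S/T_N)⁴ = (2.70)² × (0.750)⁴ = 2.307.
F_S/F_N = (L_S/L_N)/(d_S/d_N)² = 2.307 / (4.80)² = 0.1001.

0.100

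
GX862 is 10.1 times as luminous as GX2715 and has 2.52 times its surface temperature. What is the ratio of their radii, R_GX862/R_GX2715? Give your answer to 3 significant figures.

L ∝ R²T⁴ gives R ∝ √L / T², so
R_GX862/R_GX2715 = √(10.1) / (2.52)² = 3.178 / 6.350 = 0.5004.

0.500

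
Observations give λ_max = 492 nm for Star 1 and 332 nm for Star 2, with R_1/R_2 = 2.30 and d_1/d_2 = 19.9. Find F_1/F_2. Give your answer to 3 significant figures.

0.00277

Wien's law: T_1/T_2 = λ_2/λ_1 = 332/492 = 0.6748.
L_1/L_2 = (R_1/R_2)²(T_1/T_2)⁴ = (2.30)²(0.6748)⁴ = 1.097.
F_1/F_2 = (L_1/L_2)/(d_1/d_2)² = 1.097/(19.9)² = 0.002770.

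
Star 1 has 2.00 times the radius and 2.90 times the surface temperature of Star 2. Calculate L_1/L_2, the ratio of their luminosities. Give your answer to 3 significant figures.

From the Stefan–Boltzmann law, L ∝ R²T⁴, so
L_1/L_2 = (R_1/R_2)² (T_1/T_2)⁴ = (2.00)² × (2.90)⁴ = 4.000 × 70.73 = 282.9.

283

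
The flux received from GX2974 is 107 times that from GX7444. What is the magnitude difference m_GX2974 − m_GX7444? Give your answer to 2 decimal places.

-5.07

m_GX2974 − m_GX7444 = −2.5 log₁₀(F_GX2974/F_GX7444) = −2.5 log₁₀(107) = −2.5 × (2.029) = -5.073.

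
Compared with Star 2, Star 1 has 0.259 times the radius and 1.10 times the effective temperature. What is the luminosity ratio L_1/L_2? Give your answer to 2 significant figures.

From the Stefan–Boltzmann law, L ∝ R²T⁴, so
L_1/L_2 = (R_1/R_2)² (T_1/T_2)⁴ = (0.259)² × (1.10)⁴ = 0.06708 × 1.464 = 0.09821.

0.098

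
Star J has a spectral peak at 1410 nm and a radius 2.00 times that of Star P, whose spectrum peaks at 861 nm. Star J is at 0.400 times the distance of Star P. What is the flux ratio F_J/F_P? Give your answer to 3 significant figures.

3.48

Wien's law: T_J/T_P = λ_P/λ_J = 861/1410 = 0.6106.
L_J/L_P = (R_J/R_P)²(T_J/T_P)⁴ = (2.00)²(0.6106)⁴ = 0.5562.
F_J/F_P = (L_J/L_P)/(d_J/d_P)² = 0.5562/(0.400)² = 3.476.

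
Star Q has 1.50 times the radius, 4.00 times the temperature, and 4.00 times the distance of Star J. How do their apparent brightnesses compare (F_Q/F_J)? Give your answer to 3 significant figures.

L_Q/L_J = (R_Q/R_J)²(T_Q/T_J)⁴ = (1.50)² × (4.00)⁴ = 576.0.
F_Q/F_J = (L_Q/L_J)/(d_Q/d_J)² = 576.0 / (4.00)² = 36.00.

36.0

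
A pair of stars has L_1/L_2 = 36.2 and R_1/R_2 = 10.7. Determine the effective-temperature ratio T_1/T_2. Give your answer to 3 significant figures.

L ∝ R²T⁴ gives T ∝ (L/R²)^(1/4), so
T_1/T_2 = (36.2 / 10.7²)^(1/4) = (0.3162)^(1/4) = 0.7499.

0.750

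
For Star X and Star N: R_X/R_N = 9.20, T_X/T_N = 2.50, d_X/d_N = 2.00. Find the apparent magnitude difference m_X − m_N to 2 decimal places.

-7.29

L_X/L_N = (9.20)²(2.50)⁴ = 3306.
F_X/F_N = (L_X/L_N)/(d_X/d_N)² = 3306/4.000 = 826.6.
m_X − m_N = −2.5 log₁₀(826.6) = -7.29.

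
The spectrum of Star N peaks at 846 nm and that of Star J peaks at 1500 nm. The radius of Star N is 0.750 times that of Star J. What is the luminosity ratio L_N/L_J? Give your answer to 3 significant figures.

Wien's law gives T ∝ 1/λ_max, so T_N/T_J = λ_J/λ_N = 1500/846 = 1.773.
Then L ∝ R²T⁴ gives L_N/L_J = (0.750)² × (1.773)⁴ = 0.5625 × 9.883 = 5.559.

5.56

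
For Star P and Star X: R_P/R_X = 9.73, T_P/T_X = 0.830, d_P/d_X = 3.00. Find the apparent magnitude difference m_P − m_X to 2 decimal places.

L_P/L_X = (9.73)²(0.830)⁴ = 44.93.
F_P/F_X = (L_P/L_X)/(d_P/d_X)² = 44.93/9.000 = 4.992.
m_P − m_X = −2.5 log₁₀(4.992) = -1.75.

-1.75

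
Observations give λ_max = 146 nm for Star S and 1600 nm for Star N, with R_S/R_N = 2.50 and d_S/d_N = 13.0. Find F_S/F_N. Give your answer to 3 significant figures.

Wien's law: T_S/T_N = λ_N/λ_S = 1600/146 = 10.96.
L_S/L_N = (R_S/R_N)²(T_S/T_N)⁴ = (2.50)²(10.96)⁴ = 9.015×10^4.
F_S/F_N = (L_S/L_N)/(d_S/d_N)² = 9.015×10^4/(13.0)² = 533.4.

533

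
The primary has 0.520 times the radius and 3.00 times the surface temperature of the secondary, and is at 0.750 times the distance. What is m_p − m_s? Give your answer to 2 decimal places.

-3.98

L_p/L_s = (0.520)²(3.00)⁴ = 21.90.
F_p/F_s = (L_p/L_s)/(d_p/d_s)² = 21.90/0.5625 = 38.94.
m_p − m_s = −2.5 log₁₀(38.94) = -3.98.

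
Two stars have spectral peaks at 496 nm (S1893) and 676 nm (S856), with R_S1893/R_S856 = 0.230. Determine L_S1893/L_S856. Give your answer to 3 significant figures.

Wien's law gives T ∝ 1/λ_max, so T_S1893/T_S856 = λ_S856/λ_S1893 = 676/496 = 1.363.
Then L ∝ R²T⁴ gives L_S1893/L_S856 = (0.230)² × (1.363)⁴ = 0.05290 × 3.450 = 0.1825.

0.183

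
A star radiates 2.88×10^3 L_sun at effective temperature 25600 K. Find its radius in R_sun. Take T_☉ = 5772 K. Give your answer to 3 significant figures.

2.73 R_sun

R/R_☉ = √(L/L_☉) / (T/T_☉)² = √(2.88×10^3) / (4.435)²
       = 53.67 / 19.67 = 2.728.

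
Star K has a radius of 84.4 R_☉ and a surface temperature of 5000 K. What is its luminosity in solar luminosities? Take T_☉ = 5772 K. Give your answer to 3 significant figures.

4.01×10^3 solar luminosities

L/L_☉ = (R/R_☉)² (T/T_☉)⁴ = (84.4)² × (5000/5772)⁴
       = 7123 × (0.8663)⁴ = 7123 × 0.5631 = 4011.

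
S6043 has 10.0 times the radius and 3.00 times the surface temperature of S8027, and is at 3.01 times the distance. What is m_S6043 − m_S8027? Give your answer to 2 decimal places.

L_S6043/L_S8027 = (10.0)²(3.00)⁴ = 8100.
F_S6043/F_S8027 = (L_S6043/L_S8027)/(d_S6043/d_S8027)² = 8100/9.060 = 894.0.
m_S6043 − m_S8027 = −2.5 log₁₀(894.0) = -7.38.

-7.38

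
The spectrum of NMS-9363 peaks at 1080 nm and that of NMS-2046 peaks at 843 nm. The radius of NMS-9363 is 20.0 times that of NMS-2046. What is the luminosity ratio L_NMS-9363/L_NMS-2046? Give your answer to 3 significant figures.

Wien's law gives T ∝ 1/λ_max, so T_NMS-9363/T_NMS-2046 = λ_NMS-2046/λ_NMS-9363 = 843/1080 = 0.7806.
Then L ∝ R²T⁴ gives L_NMS-9363/L_NMS-2046 = (20.0)² × (0.7806)⁴ = 400.0 × 0.3712 = 148.5.

148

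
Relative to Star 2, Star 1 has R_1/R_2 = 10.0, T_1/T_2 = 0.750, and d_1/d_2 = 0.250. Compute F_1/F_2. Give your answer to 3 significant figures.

506

L_1/L_2 = (R_1/R_2)²(T_1/T_2)⁴ = (10.0)² × (0.750)⁴ = 31.64.
F_1/F_2 = (L_1/L_2)/(d_1/d_2)² = 31.64 / (0.250)² = 506.2.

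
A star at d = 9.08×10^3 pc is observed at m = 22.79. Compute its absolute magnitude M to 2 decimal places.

M = m − 5 log₁₀(d/10 pc) = 22.79 − 5 log₁₀(9.08×10^3/10)
  = 22.79 − 5 × 2.958 = 22.79 − 14.79 = 8.00.

8.00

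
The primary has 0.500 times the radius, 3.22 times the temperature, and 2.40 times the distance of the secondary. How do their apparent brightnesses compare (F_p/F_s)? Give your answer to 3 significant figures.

L_p/L_s = (R_p/R_s)²(T_p/T_s)⁴ = (0.500)² × (3.22)⁴ = 26.88.
F_p/F_s = (L_p/L_s)/(d_p/d_s)² = 26.88 / (2.40)² = 4.666.

4.67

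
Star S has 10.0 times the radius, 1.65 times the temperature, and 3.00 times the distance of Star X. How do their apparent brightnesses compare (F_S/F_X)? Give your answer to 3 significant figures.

L_S/L_X = (R_S/R_X)²(T_S/T_X)⁴ = (10.0)² × (1.65)⁴ = 741.2.
F_S/F_X = (L_S/L_X)/(d_S/d_X)² = 741.2 / (3.00)² = 82.36.

82.4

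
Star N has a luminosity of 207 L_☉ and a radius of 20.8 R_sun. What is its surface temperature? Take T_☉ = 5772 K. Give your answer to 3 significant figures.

T/T_☉ = (L/L_☉)^(1/4) / (R/R_☉)^(1/2)
T = 5772 × (207)^(1/4) / √(20.8) = 5772 × 3.793 / 4.561 = 4801 K.

4.80×10^3 K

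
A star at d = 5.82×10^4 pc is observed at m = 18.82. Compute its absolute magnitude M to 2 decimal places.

M = m − 5 log₁₀(d/10 pc) = 18.82 − 5 log₁₀(5.82×10^4/10)
  = 18.82 − 5 × 3.765 = 18.82 − 18.82 = -0.00.

-0.00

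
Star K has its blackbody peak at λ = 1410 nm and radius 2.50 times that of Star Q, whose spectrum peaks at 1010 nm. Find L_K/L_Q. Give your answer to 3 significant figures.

Wien's law gives T ∝ 1/λ_max, so T_K/T_Q = λ_Q/λ_K = 1010/1410 = 0.7163.
Then L ∝ R²T⁴ gives L_K/L_Q = (2.50)² × (0.7163)⁴ = 6.250 × 0.2633 = 1.645.

1.65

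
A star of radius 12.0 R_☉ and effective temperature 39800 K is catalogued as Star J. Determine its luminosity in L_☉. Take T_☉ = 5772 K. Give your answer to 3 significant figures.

L/L_☉ = (R/R_☉)² (T/T_☉)⁴ = (12.0)² × (39800/5772)⁴
       = 144.0 × (6.895)⁴ = 144.0 × 2261 = 3.255×10^5.

3.26×10^5 L_☉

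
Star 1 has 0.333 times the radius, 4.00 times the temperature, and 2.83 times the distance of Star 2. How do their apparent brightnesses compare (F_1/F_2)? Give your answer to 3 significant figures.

L_1/L_2 = (R_1/R_2)²(T_1/T_2)⁴ = (0.333)² × (4.00)⁴ = 28.39.
F_1/F_2 = (L_1/L_2)/(d_1/d_2)² = 28.39 / (2.83)² = 3.545.

3.54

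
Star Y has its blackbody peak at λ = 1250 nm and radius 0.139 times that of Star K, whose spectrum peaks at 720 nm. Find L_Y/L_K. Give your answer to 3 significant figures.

0.00213

Wien's law gives T ∝ 1/λ_max, so T_Y/T_K = λ_K/λ_Y = 720/1250 = 0.5760.
Then L ∝ R²T⁴ gives L_Y/L_K = (0.139)² × (0.5760)⁴ = 0.01932 × 0.1101 = 0.002127.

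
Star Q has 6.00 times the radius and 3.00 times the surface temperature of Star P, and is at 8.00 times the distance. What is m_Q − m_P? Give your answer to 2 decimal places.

-4.15

L_Q/L_P = (6.00)²(3.00)⁴ = 2916.
F_Q/F_P = (L_Q/L_P)/(d_Q/d_P)² = 2916/64.00 = 45.56.
m_Q − m_P = −2.5 log₁₀(45.56) = -4.15.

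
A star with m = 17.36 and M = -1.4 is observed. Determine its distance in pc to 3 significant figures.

5.65×10^4 pc

m − M = 5 log₁₀(d/10 pc)
17.36 − (-1.4) = 18.76 = 5 log₁₀(d/10)
d = 10 × 10^(18.76/5) = 10 × 10^3.752 = 5.649×10^4 pc.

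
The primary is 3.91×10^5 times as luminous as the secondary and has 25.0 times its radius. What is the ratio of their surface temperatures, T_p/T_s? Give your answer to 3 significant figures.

5.00

L ∝ R²T⁴ gives T ∝ (L/R²)^(1/4), so
T_p/T_s = (3.91×10^5 / 25.0²)^(1/4) = (625.6)^(1/4) = 5.001.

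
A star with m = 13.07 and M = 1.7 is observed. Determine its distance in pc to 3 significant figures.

1.88×10^3 pc

m − M = 5 log₁₀(d/10 pc)
13.07 − (1.7) = 11.37 = 5 log₁₀(d/10)
d = 10 × 10^(11.37/5) = 10 × 10^2.274 = 1879 pc.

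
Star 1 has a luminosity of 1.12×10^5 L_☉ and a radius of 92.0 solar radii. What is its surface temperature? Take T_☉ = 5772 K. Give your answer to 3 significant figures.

T/T_☉ = (L/L_☉)^(1/4) / (R/R_☉)^(1/2)
T = 5772 × (1.12×10^5)^(1/4) / √(92.0) = 5772 × 18.29 / 9.592 = 1.101×10^4 K.

1.10×10^4 K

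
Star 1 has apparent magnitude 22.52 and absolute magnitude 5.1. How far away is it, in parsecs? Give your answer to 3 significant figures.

3.05×10^4 pc

m − M = 5 log₁₀(d/10 pc)
22.52 − (5.1) = 17.42 = 5 log₁₀(d/10)
d = 10 × 10^(17.42/5) = 10 × 10^3.484 = 3.048×10^4 pc.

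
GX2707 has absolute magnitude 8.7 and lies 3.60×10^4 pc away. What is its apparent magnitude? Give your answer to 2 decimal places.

m = M + 5 log₁₀(d/10 pc) = 8.7 + 5 log₁₀(3.60×10^4/10)
  = 8.7 + 5 × 3.556 = 8.7 + 17.78 = 26.48.

26.48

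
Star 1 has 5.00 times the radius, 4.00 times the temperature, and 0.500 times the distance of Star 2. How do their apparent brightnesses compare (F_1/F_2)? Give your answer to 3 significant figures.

L_1/L_2 = (R_1/R_2)²(T_1/T_2)⁴ = (5.00)² × (4.00)⁴ = 6400.
F_1/F_2 = (L_1/L_2)/(d_1/d_2)² = 6400 / (0.500)² = 2.560×10^4.

2.56×10^4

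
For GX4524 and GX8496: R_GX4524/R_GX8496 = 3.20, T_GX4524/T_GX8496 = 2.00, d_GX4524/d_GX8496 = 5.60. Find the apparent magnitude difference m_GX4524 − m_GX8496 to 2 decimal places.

-1.80

L_GX4524/L_GX8496 = (3.20)²(2.00)⁴ = 163.8.
F_GX4524/F_GX8496 = (L_GX4524/L_GX8496)/(d_GX4524/d_GX8496)² = 163.8/31.36 = 5.224.
m_GX4524 − m_GX8496 = −2.5 log₁₀(5.224) = -1.80.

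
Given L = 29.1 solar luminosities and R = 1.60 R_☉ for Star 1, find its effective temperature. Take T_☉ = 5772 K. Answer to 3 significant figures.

T/T_☉ = (L/L_☉)^(1/4) / (R/R_☉)^(1/2)
T = 5772 × (29.1)^(1/4) / √(1.60) = 5772 × 2.323 / 1.265 = 1.060×10^4 K.

1.06×10^4 K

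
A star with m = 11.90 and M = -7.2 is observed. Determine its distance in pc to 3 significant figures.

6.61×10^4 pc

m − M = 5 log₁₀(d/10 pc)
11.90 − (-7.2) = 19.10 = 5 log₁₀(d/10)
d = 10 × 10^(19.10/5) = 10 × 10^3.820 = 6.607×10^4 pc.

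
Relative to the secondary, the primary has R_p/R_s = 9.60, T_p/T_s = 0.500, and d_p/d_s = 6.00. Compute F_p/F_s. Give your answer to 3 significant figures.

0.160

L_p/L_s = (R_p/R_s)²(T_p/T_s)⁴ = (9.60)² × (0.500)⁴ = 5.760.
F_p/F_s = (L_p/L_s)/(d_p/d_s)² = 5.760 / (6.00)² = 0.1600.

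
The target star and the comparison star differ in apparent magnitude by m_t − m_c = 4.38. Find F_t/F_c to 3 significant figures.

F_t/F_c = 10^(−(m_t − m_c)/2.5) = 10^(-4.38/2.5) = 10^-1.752 = 0.01770.

0.0177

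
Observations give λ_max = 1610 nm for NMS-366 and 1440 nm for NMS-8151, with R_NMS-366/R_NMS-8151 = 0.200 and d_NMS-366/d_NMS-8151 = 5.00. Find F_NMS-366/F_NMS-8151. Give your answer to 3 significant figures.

Wien's law: T_NMS-366/T_NMS-8151 = λ_NMS-8151/λ_NMS-366 = 1440/1610 = 0.8944.
L_NMS-366/L_NMS-8151 = (R_NMS-366/R_NMS-8151)²(T_NMS-366/T_NMS-8151)⁴ = (0.200)²(0.8944)⁴ = 0.02560.
F_NMS-366/F_NMS-8151 = (L_NMS-366/L_NMS-8151)/(d_NMS-366/d_NMS-8151)² = 0.02560/(5.00)² = 0.001024.

0.00102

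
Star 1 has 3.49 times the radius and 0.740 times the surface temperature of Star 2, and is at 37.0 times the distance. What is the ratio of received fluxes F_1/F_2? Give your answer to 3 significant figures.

L_1/L_2 = (R_1/R_2)²(T_1/T_2)⁴ = (3.49)² × (0.740)⁴ = 3.652.
F_1/F_2 = (L_1/L_2)/(d_1/d_2)² = 3.652 / (37.0)² = 0.002668.

0.00267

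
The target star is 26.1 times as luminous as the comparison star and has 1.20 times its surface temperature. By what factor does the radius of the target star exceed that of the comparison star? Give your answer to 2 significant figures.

3.5

L ∝ R²T⁴ gives R ∝ √L / T², so
R_t/R_c = √(26.1) / (1.20)² = 5.109 / 1.440 = 3.548.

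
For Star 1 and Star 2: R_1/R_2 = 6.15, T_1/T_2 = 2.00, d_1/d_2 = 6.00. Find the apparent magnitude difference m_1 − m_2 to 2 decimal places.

-3.06

L_1/L_2 = (6.15)²(2.00)⁴ = 605.2.
F_1/F_2 = (L_1/L_2)/(d_1/d_2)² = 605.2/36.00 = 16.81.
m_1 − m_2 = −2.5 log₁₀(16.81) = -3.06.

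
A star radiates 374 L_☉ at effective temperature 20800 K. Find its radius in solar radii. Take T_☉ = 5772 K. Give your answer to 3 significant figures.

1.49 solar radii

R/R_☉ = √(L/L_☉) / (T/T_☉)² = √(374) / (3.604)²
       = 19.34 / 12.99 = 1.489.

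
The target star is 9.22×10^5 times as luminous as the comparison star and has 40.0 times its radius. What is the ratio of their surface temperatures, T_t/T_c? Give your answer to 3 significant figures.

4.90

L ∝ R²T⁴ gives T ∝ (L/R²)^(1/4), so
T_t/T_c = (9.22×10^5 / 40.0²)^(1/4) = (576.2)^(1/4) = 4.900.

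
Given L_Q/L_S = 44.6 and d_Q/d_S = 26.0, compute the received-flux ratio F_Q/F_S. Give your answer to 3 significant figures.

0.0660

F = L/(4πd²), so F_Q/F_S = (L_Q/L_S) / (d_Q/d_S)²
= 44.6 / (26.0)² = 44.6 / 676.0 = 0.06598.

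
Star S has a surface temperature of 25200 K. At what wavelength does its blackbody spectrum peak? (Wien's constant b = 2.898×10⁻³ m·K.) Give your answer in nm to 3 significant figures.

115 nm

λ_max = b/T = 2.898×10⁻³ / 25200 = 1.15×10^-7 m = 115.0 nm.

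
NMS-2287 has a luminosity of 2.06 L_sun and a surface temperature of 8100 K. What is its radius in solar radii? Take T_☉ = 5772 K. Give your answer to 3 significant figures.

R/R_☉ = √(L/L_☉) / (T/T_☉)² = √(2.06) / (1.403)²
       = 1.435 / 1.969 = 0.7288.

0.729 solar radii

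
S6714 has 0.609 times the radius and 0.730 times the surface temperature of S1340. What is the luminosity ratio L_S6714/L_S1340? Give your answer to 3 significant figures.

From the Stefan–Boltzmann law, L ∝ R²T⁴, so
L_S6714/L_S1340 = (R_S6714/R_S1340)² (T_S6714/T_S1340)⁴ = (0.609)² × (0.730)⁴ = 0.3709 × 0.2840 = 0.1053.

0.105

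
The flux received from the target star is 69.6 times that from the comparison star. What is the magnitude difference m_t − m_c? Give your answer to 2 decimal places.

m_t − m_c = −2.5 log₁₀(F_t/F_c) = −2.5 log₁₀(69.6) = −2.5 × (1.843) = -4.607.

-4.61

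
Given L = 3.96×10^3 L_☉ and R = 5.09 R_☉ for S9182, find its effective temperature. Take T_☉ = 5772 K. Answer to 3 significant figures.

2.03×10^4 K

T/T_☉ = (L/L_☉)^(1/4) / (R/R_☉)^(1/2)
T = 5772 × (3.96×10^3)^(1/4) / √(5.09) = 5772 × 7.933 / 2.256 = 2.030×10^4 K.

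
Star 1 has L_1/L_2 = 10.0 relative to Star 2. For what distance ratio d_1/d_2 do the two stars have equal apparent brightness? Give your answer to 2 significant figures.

Equal flux requires L_1/d_1² = L_2/d_2², so d_1/d_2 = √(L_1/L_2)
= √(10.0) = 3.162.

3.2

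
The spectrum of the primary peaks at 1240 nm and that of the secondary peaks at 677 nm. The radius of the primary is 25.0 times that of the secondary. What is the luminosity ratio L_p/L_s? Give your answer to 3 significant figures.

Wien's law gives T ∝ 1/λ_max, so T_p/T_s = λ_s/λ_p = 677/1240 = 0.5460.
Then L ∝ R²T⁴ gives L_p/L_s = (25.0)² × (0.5460)⁴ = 625.0 × 0.08885 = 55.53.

55.5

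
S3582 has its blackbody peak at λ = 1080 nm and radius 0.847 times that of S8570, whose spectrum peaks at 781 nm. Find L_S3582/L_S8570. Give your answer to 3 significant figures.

0.196

Wien's law gives T ∝ 1/λ_max, so T_S3582/T_S8570 = λ_S8570/λ_S3582 = 781/1080 = 0.7231.
Then L ∝ R²T⁴ gives L_S3582/L_S8570 = (0.847)² × (0.7231)⁴ = 0.7174 × 0.2735 = 0.1962.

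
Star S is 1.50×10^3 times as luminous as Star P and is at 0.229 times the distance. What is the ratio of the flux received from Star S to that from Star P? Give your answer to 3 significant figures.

F = L/(4πd²), so F_S/F_P = (L_S/L_P) / (d_S/d_P)²
= 1.50×10^3 / (0.229)² = 1.50×10^3 / 0.05244 = 2.860×10^4.

2.86×10^4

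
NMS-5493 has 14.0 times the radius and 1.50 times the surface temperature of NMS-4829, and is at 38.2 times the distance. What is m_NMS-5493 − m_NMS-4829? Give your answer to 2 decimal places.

L_NMS-5493/L_NMS-4829 = (14.0)²(1.50)⁴ = 992.2.
F_NMS-5493/F_NMS-4829 = (L_NMS-5493/L_NMS-4829)/(d_NMS-5493/d_NMS-4829)² = 992.2/1459 = 0.6800.
m_NMS-5493 − m_NMS-4829 = −2.5 log₁₀(0.6800) = 0.42.

0.42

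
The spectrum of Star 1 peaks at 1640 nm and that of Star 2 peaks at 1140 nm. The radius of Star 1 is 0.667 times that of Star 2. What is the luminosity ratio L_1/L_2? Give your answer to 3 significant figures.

0.104

Wien's law gives T ∝ 1/λ_max, so T_1/T_2 = λ_2/λ_1 = 1140/1640 = 0.6951.
Then L ∝ R²T⁴ gives L_1/L_2 = (0.667)² × (0.6951)⁴ = 0.4449 × 0.2335 = 0.1039.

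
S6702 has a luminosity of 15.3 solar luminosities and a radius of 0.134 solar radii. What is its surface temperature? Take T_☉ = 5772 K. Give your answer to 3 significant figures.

3.12×10^4 K

T/T_☉ = (L/L_☉)^(1/4) / (R/R_☉)^(1/2)
T = 5772 × (15.3)^(1/4) / √(0.134) = 5772 × 1.978 / 0.3661 = 3.119×10^4 K.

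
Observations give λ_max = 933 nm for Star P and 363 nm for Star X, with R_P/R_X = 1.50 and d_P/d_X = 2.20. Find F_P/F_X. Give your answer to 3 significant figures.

0.0107

Wien's law: T_P/T_X = λ_X/λ_P = 363/933 = 0.3891.
L_P/L_X = (R_P/R_X)²(T_P/T_X)⁴ = (1.50)²(0.3891)⁴ = 0.05156.
F_P/F_X = (L_P/L_X)/(d_P/d_X)² = 0.05156/(2.20)² = 0.01065.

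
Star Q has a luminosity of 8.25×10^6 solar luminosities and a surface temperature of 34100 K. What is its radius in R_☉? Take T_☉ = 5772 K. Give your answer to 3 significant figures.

R/R_☉ = √(L/L_☉) / (T/T_☉)² = √(8.25×10^6) / (5.908)²
       = 2872 / 34.90 = 82.29.

82.3 R_☉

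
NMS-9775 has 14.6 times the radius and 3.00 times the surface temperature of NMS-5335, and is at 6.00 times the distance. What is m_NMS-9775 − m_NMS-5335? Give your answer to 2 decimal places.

-6.70

L_NMS-9775/L_NMS-5335 = (14.6)²(3.00)⁴ = 1.727×10^4.
F_NMS-9775/F_NMS-5335 = (L_NMS-9775/L_NMS-5335)/(d_NMS-9775/d_NMS-5335)² = 1.727×10^4/36.00 = 479.6.
m_NMS-9775 − m_NMS-5335 = −2.5 log₁₀(479.6) = -6.70.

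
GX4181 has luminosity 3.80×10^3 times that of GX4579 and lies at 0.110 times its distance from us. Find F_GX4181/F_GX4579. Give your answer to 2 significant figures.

3.1×10^5

F = L/(4πd²), so F_GX4181/F_GX4579 = (L_GX4181/L_GX4579) / (d_GX4181/d_GX4579)²
= 3.80×10^3 / (0.110)² = 3.80×10^3 / 0.01210 = 3.140×10^5.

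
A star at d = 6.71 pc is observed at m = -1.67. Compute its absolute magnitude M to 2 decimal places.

M = m − 5 log₁₀(d/10 pc) = -1.67 − 5 log₁₀(6.71/10)
  = -1.67 − 5 × -0.173 = -1.67 − -0.87 = -0.80.

-0.80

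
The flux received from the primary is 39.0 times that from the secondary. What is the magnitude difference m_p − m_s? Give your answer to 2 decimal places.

-3.98

m_p − m_s = −2.5 log₁₀(F_p/F_s) = −2.5 log₁₀(39.0) = −2.5 × (1.591) = -3.978.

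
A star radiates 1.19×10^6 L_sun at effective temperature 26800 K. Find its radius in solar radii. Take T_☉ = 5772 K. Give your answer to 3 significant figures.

R/R_☉ = √(L/L_☉) / (T/T_☉)² = √(1.19×10^6) / (4.643)²
       = 1091 / 21.56 = 50.60.

50.6 solar radii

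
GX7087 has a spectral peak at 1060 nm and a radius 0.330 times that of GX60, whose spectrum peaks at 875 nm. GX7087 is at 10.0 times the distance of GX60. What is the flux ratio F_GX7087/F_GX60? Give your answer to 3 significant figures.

Wien's law: T_GX7087/T_GX60 = λ_GX60/λ_GX7087 = 875/1060 = 0.8255.
L_GX7087/L_GX60 = (R_GX7087/R_GX60)²(T_GX7087/T_GX60)⁴ = (0.330)²(0.8255)⁴ = 0.05056.
F_GX7087/F_GX60 = (L_GX7087/L_GX60)/(d_GX7087/d_GX60)² = 0.05056/(10.0)² = 5.056×10^-4.

5.06×10^-4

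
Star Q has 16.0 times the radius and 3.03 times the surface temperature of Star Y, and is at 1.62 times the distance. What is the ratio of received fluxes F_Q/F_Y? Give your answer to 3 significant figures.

L_Q/L_Y = (R_Q/R_Y)²(T_Q/T_Y)⁴ = (16.0)² × (3.03)⁴ = 2.158×10^4.
F_Q/F_Y = (L_Q/L_Y)/(d_Q/d_Y)² = 2.158×10^4 / (1.62)² = 8222.

8.22×10^3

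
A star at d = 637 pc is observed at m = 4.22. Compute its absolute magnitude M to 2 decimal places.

M = m − 5 log₁₀(d/10 pc) = 4.22 − 5 log₁₀(637/10)
  = 4.22 − 5 × 1.804 = 4.22 − 9.02 = -4.80.

-4.80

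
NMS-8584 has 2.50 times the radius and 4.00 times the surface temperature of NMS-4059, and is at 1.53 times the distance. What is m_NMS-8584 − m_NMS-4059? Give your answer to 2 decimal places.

-7.09

L_NMS-8584/L_NMS-4059 = (2.50)²(4.00)⁴ = 1600.
F_NMS-8584/F_NMS-4059 = (L_NMS-8584/L_NMS-4059)/(d_NMS-8584/d_NMS-4059)² = 1600/2.341 = 683.5.
m_NMS-8584 − m_NMS-4059 = −2.5 log₁₀(683.5) = -7.09.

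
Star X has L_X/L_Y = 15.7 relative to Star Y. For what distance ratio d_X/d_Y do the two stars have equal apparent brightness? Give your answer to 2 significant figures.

4.0

Equal flux requires L_X/d_X² = L_Y/d_Y², so d_X/d_Y = √(L_X/L_Y)
= √(15.7) = 3.962.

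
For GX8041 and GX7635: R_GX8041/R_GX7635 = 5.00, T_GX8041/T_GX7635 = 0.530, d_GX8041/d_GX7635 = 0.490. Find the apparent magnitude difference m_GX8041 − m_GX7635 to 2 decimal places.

L_GX8041/L_GX7635 = (5.00)²(0.530)⁴ = 1.973.
F_GX8041/F_GX7635 = (L_GX8041/L_GX7635)/(d_GX8041/d_GX7635)² = 1.973/0.2401 = 8.216.
m_GX8041 − m_GX7635 = −2.5 log₁₀(8.216) = -2.29.

-2.29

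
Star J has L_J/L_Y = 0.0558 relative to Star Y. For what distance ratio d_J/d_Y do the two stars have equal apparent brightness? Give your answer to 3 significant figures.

0.236

Equal flux requires L_J/d_J² = L_Y/d_Y², so d_J/d_Y = √(L_J/L_Y)
= √(0.0558) = 0.2362.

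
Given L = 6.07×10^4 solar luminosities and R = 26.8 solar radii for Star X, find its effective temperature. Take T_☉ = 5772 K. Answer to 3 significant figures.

T/T_☉ = (L/L_☉)^(1/4) / (R/R_☉)^(1/2)
T = 5772 × (6.07×10^4)^(1/4) / √(26.8) = 5772 × 15.70 / 5.177 = 1.750×10^4 K.

1.75×10^4 K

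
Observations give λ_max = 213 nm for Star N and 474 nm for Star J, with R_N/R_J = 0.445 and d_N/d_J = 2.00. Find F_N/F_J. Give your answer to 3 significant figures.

1.21

Wien's law: T_N/T_J = λ_J/λ_N = 474/213 = 2.225.
L_N/L_J = (R_N/R_J)²(T_N/T_J)⁴ = (0.445)²(2.225)⁴ = 4.856.
F_N/F_J = (L_N/L_J)/(d_N/d_J)² = 4.856/(2.00)² = 1.214.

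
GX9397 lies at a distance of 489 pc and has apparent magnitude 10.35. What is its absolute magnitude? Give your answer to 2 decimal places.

1.90

M = m − 5 log₁₀(d/10 pc) = 10.35 − 5 log₁₀(489/10)
  = 10.35 − 5 × 1.689 = 10.35 − 8.45 = 1.90.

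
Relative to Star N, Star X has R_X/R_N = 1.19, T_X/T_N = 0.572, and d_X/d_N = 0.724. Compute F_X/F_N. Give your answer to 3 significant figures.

L_X/L_N = (R_X/R_N)²(T_X/T_N)⁴ = (1.19)² × (0.572)⁴ = 0.1516.
F_X/F_N = (L_X/L_N)/(d_X/d_N)² = 0.1516 / (0.724)² = 0.2892.

0.289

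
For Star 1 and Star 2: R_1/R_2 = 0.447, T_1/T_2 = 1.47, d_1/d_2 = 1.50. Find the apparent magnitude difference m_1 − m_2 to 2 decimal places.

L_1/L_2 = (0.447)²(1.47)⁴ = 0.9330.
F_1/F_2 = (L_1/L_2)/(d_1/d_2)² = 0.9330/2.250 = 0.4147.
m_1 − m_2 = −2.5 log₁₀(0.4147) = 0.96.

0.96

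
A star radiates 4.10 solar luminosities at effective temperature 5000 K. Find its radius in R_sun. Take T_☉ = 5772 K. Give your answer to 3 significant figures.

2.70 R_sun

R/R_☉ = √(L/L_☉) / (T/T_☉)² = √(4.10) / (0.8663)²
       = 2.025 / 0.7504 = 2.698.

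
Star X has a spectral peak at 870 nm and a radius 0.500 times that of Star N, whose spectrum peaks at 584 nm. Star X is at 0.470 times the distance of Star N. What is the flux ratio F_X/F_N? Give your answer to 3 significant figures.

Wien's law: T_X/T_N = λ_N/λ_X = 584/870 = 0.6713.
L_X/L_N = (R_X/R_N)²(T_X/T_N)⁴ = (0.500)²(0.6713)⁴ = 0.05076.
F_X/F_N = (L_X/L_N)/(d_X/d_N)² = 0.05076/(0.470)² = 0.2298.

0.230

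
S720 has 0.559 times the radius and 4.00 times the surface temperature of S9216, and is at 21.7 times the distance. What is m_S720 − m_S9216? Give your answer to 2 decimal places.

1.92

L_S720/L_S9216 = (0.559)²(4.00)⁴ = 80.00.
F_S720/F_S9216 = (L_S720/L_S9216)/(d_S720/d_S9216)² = 80.00/470.9 = 0.1699.
m_S720 − m_S9216 = −2.5 log₁₀(0.1699) = 1.92.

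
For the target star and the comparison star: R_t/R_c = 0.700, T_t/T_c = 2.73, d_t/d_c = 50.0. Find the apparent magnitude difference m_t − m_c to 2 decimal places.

L_t/L_c = (0.700)²(2.73)⁴ = 27.22.
F_t/F_c = (L_t/L_c)/(d_t/d_c)² = 27.22/2500 = 0.01089.
m_t − m_c = −2.5 log₁₀(0.01089) = 4.91.

4.91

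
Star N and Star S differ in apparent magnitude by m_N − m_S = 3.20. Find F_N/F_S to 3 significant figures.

F_N/F_S = 10^(−(m_N − m_S)/2.5) = 10^(-3.20/2.5) = 10^-1.280 = 0.05248.

0.0525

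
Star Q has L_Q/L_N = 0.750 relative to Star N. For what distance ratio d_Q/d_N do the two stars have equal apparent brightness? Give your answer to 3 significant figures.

Equal flux requires L_Q/d_Q² = L_N/d_N², so d_Q/d_N = √(L_Q/L_N)
= √(0.750) = 0.8660.

0.866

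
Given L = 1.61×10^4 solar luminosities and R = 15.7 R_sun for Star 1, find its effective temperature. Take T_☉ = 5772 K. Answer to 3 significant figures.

T/T_☉ = (L/L_☉)^(1/4) / (R/R_☉)^(1/2)
T = 5772 × (1.61×10^4)^(1/4) / √(15.7) = 5772 × 11.26 / 3.962 = 1.641×10^4 K.

1.64×10^4 K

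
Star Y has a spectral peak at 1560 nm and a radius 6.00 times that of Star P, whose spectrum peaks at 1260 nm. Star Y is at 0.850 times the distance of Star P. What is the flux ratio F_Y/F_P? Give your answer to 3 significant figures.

Wien's law: T_Y/T_P = λ_P/λ_Y = 1260/1560 = 0.8077.
L_Y/L_P = (R_Y/R_P)²(T_Y/T_P)⁴ = (6.00)²(0.8077)⁴ = 15.32.
F_Y/F_P = (L_Y/L_P)/(d_Y/d_P)² = 15.32/(0.850)² = 21.21.

21.2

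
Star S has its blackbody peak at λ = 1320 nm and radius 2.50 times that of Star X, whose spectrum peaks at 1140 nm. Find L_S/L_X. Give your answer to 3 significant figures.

Wien's law gives T ∝ 1/λ_max, so T_S/T_X = λ_X/λ_S = 1140/1320 = 0.8636.
Then L ∝ R²T⁴ gives L_S/L_X = (2.50)² × (0.8636)⁴ = 6.250 × 0.5563 = 3.477.

3.48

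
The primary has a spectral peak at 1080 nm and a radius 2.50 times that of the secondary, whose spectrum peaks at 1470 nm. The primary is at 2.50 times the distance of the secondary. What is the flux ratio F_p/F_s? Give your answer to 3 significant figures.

Wien's law: T_p/T_s = λ_s/λ_p = 1470/1080 = 1.361.
L_p/L_s = (R_p/R_s)²(T_p/T_s)⁴ = (2.50)²(1.361)⁴ = 21.45.
F_p/F_s = (L_p/L_s)/(d_p/d_s)² = 21.45/(2.50)² = 3.432.

3.43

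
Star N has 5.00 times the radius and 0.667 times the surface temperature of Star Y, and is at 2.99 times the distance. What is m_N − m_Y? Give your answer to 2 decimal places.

L_N/L_Y = (5.00)²(0.667)⁴ = 4.948.
F_N/F_Y = (L_N/L_Y)/(d_N/d_Y)² = 4.948/8.940 = 0.5535.
m_N − m_Y = −2.5 log₁₀(0.5535) = 0.64.

0.64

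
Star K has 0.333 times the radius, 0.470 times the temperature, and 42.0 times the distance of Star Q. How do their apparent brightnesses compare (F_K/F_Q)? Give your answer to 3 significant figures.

L_K/L_Q = (R_K/R_Q)²(T_K/T_Q)⁴ = (0.333)² × (0.470)⁴ = 0.005411.
F_K/F_Q = (L_K/L_Q)/(d_K/d_Q)² = 0.005411 / (42.0)² = 3.067×10^-6.

3.07×10^-6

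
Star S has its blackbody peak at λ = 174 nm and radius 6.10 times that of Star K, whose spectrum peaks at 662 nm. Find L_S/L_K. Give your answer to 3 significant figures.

7.80×10^3

Wien's law gives T ∝ 1/λ_max, so T_S/T_K = λ_K/λ_S = 662/174 = 3.805.
Then L ∝ R²T⁴ gives L_S/L_K = (6.10)² × (3.805)⁴ = 37.21 × 209.5 = 7796.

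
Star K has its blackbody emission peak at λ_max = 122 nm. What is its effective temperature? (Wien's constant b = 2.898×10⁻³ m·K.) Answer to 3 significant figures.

T = b/λ_max = 2.898×10⁻³ / (122×10⁻⁹) = 2.375×10^4 K.

2.38×10^4 K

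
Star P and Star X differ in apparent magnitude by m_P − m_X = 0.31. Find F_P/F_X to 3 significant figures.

0.752

F_P/F_X = 10^(−(m_P − m_X)/2.5) = 10^(-0.31/2.5) = 10^-0.124 = 0.7516.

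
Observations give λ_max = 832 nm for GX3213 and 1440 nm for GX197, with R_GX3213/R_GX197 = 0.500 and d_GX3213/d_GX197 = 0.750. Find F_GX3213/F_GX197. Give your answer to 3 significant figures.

Wien's law: T_GX3213/T_GX197 = λ_GX197/λ_GX3213 = 1440/832 = 1.731.
L_GX3213/L_GX197 = (R_GX3213/R_GX197)²(T_GX3213/T_GX197)⁴ = (0.500)²(1.731)⁴ = 2.243.
F_GX3213/F_GX197 = (L_GX3213/L_GX197)/(d_GX3213/d_GX197)² = 2.243/(0.750)² = 3.988.

3.99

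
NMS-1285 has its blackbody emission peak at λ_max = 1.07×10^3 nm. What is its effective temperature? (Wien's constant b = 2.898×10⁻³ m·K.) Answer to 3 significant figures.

T = b/λ_max = 2.898×10⁻³ / (1.07×10^3×10⁻⁹) = 2708 K.

2.71×10^3 K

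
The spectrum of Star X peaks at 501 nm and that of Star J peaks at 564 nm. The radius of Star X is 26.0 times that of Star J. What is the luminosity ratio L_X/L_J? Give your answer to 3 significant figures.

Wien's law gives T ∝ 1/λ_max, so T_X/T_J = λ_J/λ_X = 564/501 = 1.126.
Then L ∝ R²T⁴ gives L_X/L_J = (26.0)² × (1.126)⁴ = 676.0 × 1.606 = 1086.

1.09×10^3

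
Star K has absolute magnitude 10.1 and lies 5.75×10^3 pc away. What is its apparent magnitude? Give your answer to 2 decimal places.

m = M + 5 log₁₀(d/10 pc) = 10.1 + 5 log₁₀(5.75×10^3/10)
  = 10.1 + 5 × 2.760 = 10.1 + 13.80 = 23.90.

23.90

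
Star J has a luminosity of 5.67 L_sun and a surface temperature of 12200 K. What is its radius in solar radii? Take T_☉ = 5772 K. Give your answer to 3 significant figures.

0.533 solar radii

R/R_☉ = √(L/L_☉) / (T/T_☉)² = √(5.67) / (2.114)²
       = 2.381 / 4.468 = 0.5330.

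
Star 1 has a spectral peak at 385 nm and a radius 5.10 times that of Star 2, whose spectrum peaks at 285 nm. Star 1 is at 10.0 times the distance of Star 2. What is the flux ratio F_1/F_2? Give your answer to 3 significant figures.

Wien's law: T_1/T_2 = λ_2/λ_1 = 285/385 = 0.7403.
L_1/L_2 = (R_1/R_2)²(T_1/T_2)⁴ = (5.10)²(0.7403)⁴ = 7.810.
F_1/F_2 = (L_1/L_2)/(d_1/d_2)² = 7.810/(10.0)² = 0.07810.

0.0781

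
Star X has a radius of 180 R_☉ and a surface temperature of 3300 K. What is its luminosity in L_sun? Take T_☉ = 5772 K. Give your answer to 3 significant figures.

3.46×10^3 L_sun

L/L_☉ = (R/R_☉)² (T/T_☉)⁴ = (180)² × (3300/5772)⁴
       = 3.240×10^4 × (0.5717)⁴ = 3.240×10^4 × 0.1068 = 3462.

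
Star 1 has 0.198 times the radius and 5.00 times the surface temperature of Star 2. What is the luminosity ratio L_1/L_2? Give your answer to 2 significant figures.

25

From the Stefan–Boltzmann law, L ∝ R²T⁴, so
L_1/L_2 = (R_1/R_2)² (T_1/T_2)⁴ = (0.198)² × (5.00)⁴ = 0.03920 × 625.0 = 24.50.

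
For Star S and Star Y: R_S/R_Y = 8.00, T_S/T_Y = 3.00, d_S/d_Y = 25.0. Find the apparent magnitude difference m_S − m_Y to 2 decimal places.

-2.30

L_S/L_Y = (8.00)²(3.00)⁴ = 5184.
F_S/F_Y = (L_S/L_Y)/(d_S/d_Y)² = 5184/625.0 = 8.294.
m_S − m_Y = −2.5 log₁₀(8.294) = -2.30.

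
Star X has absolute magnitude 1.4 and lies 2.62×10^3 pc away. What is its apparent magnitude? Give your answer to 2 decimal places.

13.49

m = M + 5 log₁₀(d/10 pc) = 1.4 + 5 log₁₀(2.62×10^3/10)
  = 1.4 + 5 × 2.418 = 1.4 + 12.09 = 13.49.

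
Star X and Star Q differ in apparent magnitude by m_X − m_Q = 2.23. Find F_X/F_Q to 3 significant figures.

0.128

F_X/F_Q = 10^(−(m_X − m_Q)/2.5) = 10^(-2.23/2.5) = 10^-0.892 = 0.1282.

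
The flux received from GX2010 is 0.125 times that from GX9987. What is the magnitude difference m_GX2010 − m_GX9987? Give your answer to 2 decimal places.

m_GX2010 − m_GX9987 = −2.5 log₁₀(F_GX2010/F_GX9987) = −2.5 log₁₀(0.125) = −2.5 × (-0.903) = 2.258.

2.26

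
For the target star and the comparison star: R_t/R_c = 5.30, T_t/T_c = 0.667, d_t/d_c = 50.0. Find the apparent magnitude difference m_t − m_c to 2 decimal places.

6.63

L_t/L_c = (5.30)²(0.667)⁴ = 5.560.
F_t/F_c = (L_t/L_c)/(d_t/d_c)² = 5.560/2500 = 0.002224.
m_t − m_c = −2.5 log₁₀(0.002224) = 6.63.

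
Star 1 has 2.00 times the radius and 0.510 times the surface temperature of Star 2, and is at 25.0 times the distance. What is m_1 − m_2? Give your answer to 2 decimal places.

L_1/L_2 = (2.00)²(0.510)⁴ = 0.2706.
F_1/F_2 = (L_1/L_2)/(d_1/d_2)² = 0.2706/625.0 = 4.330×10^-4.
m_1 − m_2 = −2.5 log₁₀(4.330×10^-4) = 8.41.

8.41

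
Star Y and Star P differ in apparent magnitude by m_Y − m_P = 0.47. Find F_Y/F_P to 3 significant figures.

0.649

F_Y/F_P = 10^(−(m_Y − m_P)/2.5) = 10^(-0.47/2.5) = 10^-0.188 = 0.6486.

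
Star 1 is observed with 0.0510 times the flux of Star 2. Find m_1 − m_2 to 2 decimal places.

3.23

m_1 − m_2 = −2.5 log₁₀(F_1/F_2) = −2.5 log₁₀(0.0510) = −2.5 × (-1.292) = 3.231.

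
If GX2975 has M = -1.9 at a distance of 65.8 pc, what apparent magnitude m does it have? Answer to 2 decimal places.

2.19

m = M + 5 log₁₀(d/10 pc) = -1.9 + 5 log₁₀(65.8/10)
  = -1.9 + 5 × 0.818 = -1.9 + 4.09 = 2.19.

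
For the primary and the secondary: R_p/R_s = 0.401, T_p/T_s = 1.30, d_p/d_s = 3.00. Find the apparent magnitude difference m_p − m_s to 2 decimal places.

3.23

L_p/L_s = (0.401)²(1.30)⁴ = 0.4593.
F_p/F_s = (L_p/L_s)/(d_p/d_s)² = 0.4593/9.000 = 0.05103.
m_p − m_s = −2.5 log₁₀(0.05103) = 3.23.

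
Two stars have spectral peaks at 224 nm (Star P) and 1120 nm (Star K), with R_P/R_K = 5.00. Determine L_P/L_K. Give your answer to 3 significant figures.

Wien's law gives T ∝ 1/λ_max, so T_P/T_K = λ_K/λ_P = 1120/224 = 5.000.
Then L ∝ R²T⁴ gives L_P/L_K = (5.00)² × (5.000)⁴ = 25.00 × 625.0 = 1.562×10^4.

1.56×10^4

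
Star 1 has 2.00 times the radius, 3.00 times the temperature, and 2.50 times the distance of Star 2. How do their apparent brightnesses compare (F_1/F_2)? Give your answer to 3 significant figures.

L_1/L_2 = (R_1/R_2)²(T_1/T_2)⁴ = (2.00)² × (3.00)⁴ = 324.0.
F_1/F_2 = (L_1/L_2)/(d_1/d_2)² = 324.0 / (2.50)² = 51.84.

51.8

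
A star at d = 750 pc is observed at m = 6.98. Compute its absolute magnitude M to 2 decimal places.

-2.40

M = m − 5 log₁₀(d/10 pc) = 6.98 − 5 log₁₀(750/10)
  = 6.98 − 5 × 1.875 = 6.98 − 9.38 = -2.40.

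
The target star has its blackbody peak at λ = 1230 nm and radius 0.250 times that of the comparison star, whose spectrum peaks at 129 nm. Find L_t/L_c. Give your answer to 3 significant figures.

7.56×10^-6

Wien's law gives T ∝ 1/λ_max, so T_t/T_c = λ_c/λ_t = 129/1230 = 0.1049.
Then L ∝ R²T⁴ gives L_t/L_c = (0.250)² × (0.1049)⁴ = 0.06250 × 1.210×10^-4 = 7.562×10^-6.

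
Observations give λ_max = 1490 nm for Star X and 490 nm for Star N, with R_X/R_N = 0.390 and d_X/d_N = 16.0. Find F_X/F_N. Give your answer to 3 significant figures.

Wien's law: T_X/T_N = λ_N/λ_X = 490/1490 = 0.3289.
L_X/L_N = (R_X/R_N)²(T_X/T_N)⁴ = (0.390)²(0.3289)⁴ = 0.001779.
F_X/F_N = (L_X/L_N)/(d_X/d_N)² = 0.001779/(16.0)² = 6.949×10^-6.

6.95×10^-6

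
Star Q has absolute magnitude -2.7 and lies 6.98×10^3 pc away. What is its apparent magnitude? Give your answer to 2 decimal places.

m = M + 5 log₁₀(d/10 pc) = -2.7 + 5 log₁₀(6.98×10^3/10)
  = -2.7 + 5 × 2.844 = -2.7 + 14.22 = 11.52.

11.52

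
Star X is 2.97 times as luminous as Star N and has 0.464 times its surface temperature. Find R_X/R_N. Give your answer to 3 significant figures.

L ∝ R²T⁴ gives R ∝ √L / T², so
R_X/R_N = √(2.97) / (0.464)² = 1.723 / 0.2153 = 8.005.

8.00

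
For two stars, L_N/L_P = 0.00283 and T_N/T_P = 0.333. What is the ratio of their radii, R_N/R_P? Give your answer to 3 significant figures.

0.480

L ∝ R²T⁴ gives R ∝ √L / T², so
R_N/R_P = √(0.00283) / (0.333)² = 0.05320 / 0.1109 = 0.4797.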